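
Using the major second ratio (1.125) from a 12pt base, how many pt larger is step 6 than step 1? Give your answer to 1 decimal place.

10.8pt

Step 1: 12.0 × 1.125 = 13.500pt
Step 6: 12.0 × 1.125⁶ = 24.327pt
Difference: 24.327 − 13.500 = 10.827pt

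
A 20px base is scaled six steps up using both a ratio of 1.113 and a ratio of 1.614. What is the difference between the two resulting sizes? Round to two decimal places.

At 1.113: 20.0 × 1.113⁶ = 38.0190px
At 1.614: 20.0 × 1.614⁶ = 353.5503px
Difference: 353.5503 − 38.0190 = 315.5313px

315.53px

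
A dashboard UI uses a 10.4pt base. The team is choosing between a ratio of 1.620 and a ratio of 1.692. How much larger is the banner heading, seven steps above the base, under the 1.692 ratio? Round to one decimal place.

At 1.620: 10.4 × 1.620⁷ = 304.536pt
At 1.692: 10.4 × 1.692⁷ = 412.891pt
Difference: 412.891 − 304.536 = 108.355pt

108.4pt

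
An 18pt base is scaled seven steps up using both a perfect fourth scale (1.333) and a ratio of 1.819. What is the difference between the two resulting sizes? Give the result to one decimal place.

1051.4pt

Perfect fourth: 18.0 × 1.333⁷ = 134.612pt
At 1.819: 18.0 × 1.819⁷ = 1186.046pt
Difference: 1186.046 − 134.612 = 1051.434pt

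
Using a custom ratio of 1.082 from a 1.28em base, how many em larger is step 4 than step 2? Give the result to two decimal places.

Step 2: 1.28 × 1.082² = 1.4985em
Step 4: 1.28 × 1.082⁴ = 1.7544em
Difference: 1.7544 − 1.4985 = 0.2559em

0.26em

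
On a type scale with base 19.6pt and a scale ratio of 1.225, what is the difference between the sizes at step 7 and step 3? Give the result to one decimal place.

45.1pt

Step 3: 19.6 × 1.225³ = 36.030pt
Step 7: 19.6 × 1.225⁷ = 81.135pt
Difference: 81.135 − 36.030 = 45.105pt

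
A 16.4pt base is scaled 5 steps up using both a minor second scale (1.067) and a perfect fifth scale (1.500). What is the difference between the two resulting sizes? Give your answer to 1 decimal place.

101.9pt

Minor second: 16.4 × 1.067⁵ = 22.681pt
Perfect fifth: 16.4 × 1.500⁵ = 124.537pt
Difference: 124.537 − 22.681 = 101.856pt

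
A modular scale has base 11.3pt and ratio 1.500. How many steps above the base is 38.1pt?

3

1.500ⁿ = 38.1 / 11.3 = 3.3717
n = ln(3.3717) / ln(1.500) = 1.2154 / 0.4055 ≈ 3.00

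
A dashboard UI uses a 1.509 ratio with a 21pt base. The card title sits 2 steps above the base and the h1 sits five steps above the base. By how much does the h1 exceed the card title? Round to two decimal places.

116.49pt

Step 2: 21.0 × 1.509² = 47.8187pt
Step 5: 21.0 × 1.509⁵ = 164.3106pt
Difference: 164.3106 − 47.8187 = 116.4919pt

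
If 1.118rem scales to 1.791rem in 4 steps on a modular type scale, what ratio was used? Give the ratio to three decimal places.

r⁴ = 1.791 / 1.118, so r = (1.791/1.118)^(1/4).
r = 1.6020^(1/4) ≈ 1.1250

1.125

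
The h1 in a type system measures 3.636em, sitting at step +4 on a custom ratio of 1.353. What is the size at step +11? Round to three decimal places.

30.179em

The gap is 11 − (4) = 7 steps, so the factor is 1.353^7.
3.636 × 1.353⁷ = 3.636 × 8.30012 ≈ 30.179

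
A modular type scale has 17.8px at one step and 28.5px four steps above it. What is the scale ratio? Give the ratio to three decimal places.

r⁴ = 28.5 / 17.8, so r = (28.5/17.8)^(1/4).
r = 1.6011^(1/4) ≈ 1.1249

1.125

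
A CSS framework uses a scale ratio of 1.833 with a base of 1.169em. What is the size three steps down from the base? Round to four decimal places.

A modular type scale is a geometric sequence: sizeₙ = base × rⁿ.
1.169 ÷ 1.833³ = 1.169 ÷ 6.15868 ≈ 0.1898

0.1898em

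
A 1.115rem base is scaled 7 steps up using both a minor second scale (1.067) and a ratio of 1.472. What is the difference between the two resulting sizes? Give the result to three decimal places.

14.941rem

Minor second: 1.115 × 1.067⁷ = 1.75560rem
At 1.472: 1.115 × 1.472⁷ = 16.69666rem
Difference: 16.69666 − 1.75560 = 14.94106rem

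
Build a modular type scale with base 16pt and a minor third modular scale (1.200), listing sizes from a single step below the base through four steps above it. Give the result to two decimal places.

Step -1: 16.0 ÷ 1.200 = 13.33
Step 0: 16pt
Step 1: 16.0 × 1.200 = 19.20
Step 2: 16.0 × 1.200² = 23.04
Step 3: 16.0 × 1.200³ = 27.65
Step 4: 16.0 × 1.200⁴ = 33.18

13.33pt, 16.00pt, 19.20pt, 23.04pt, 27.65pt, 33.18pt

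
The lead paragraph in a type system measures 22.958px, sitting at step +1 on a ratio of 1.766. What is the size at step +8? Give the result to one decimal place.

1229.9px

The gap is 8 − (1) = 7 steps, so the factor is 1.766^7.
22.958 × 1.766⁷ = 22.958 × 53.57163 ≈ 1229.898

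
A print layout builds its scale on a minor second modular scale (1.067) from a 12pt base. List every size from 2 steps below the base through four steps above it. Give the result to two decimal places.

Step -2: 12.0 ÷ 1.067² = 10.54
Step -1: 12.0 ÷ 1.067 = 11.25
Step 0: 12pt
Step 1: 12.0 × 1.067 = 12.80
Step 2: 12.0 × 1.067² = 13.66
Step 3: 12.0 × 1.067³ = 14.58
Step 4: 12.0 × 1.067⁴ = 15.55

10.54pt, 11.25pt, 12.00pt, 12.80pt, 13.66pt, 14.58pt, 15.55pt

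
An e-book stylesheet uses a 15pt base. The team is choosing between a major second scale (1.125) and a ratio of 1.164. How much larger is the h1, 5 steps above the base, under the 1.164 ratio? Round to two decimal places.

5.02pt

Major second: 15.0 × 1.125⁵ = 27.0305pt
At 1.164: 15.0 × 1.164⁵ = 32.0521pt
Difference: 32.0521 − 27.0305 = 5.0216pt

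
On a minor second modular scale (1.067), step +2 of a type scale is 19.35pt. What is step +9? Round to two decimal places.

The gap is 9 − (2) = 7 steps, so the factor is 1.067^7.
19.35 × 1.067⁷ = 19.35 × 1.57453 ≈ 30.467

30.47pt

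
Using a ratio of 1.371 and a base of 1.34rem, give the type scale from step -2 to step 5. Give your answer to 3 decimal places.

0.713rem, 0.977rem, 1.340rem, 1.837rem, 2.519rem, 3.453rem, 4.734rem, 6.491rem

Step -2: 1.34 ÷ 1.371² = 0.713
Step -1: 1.34 ÷ 1.371 = 0.977
Step 0: 1.34rem
Step 1: 1.34 × 1.371 = 1.837
Step 2: 1.34 × 1.371² = 2.519
Step 3: 1.34 × 1.371³ = 3.453
Step 4: 1.34 × 1.371⁴ = 4.734
Step 5: 1.34 × 1.371⁵ = 6.491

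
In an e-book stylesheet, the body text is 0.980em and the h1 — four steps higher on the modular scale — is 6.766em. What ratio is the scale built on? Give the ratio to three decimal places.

1.621

The ratio satisfies 0.980 × r⁴ = 6.766, so r = (6.766 / 0.980)^(1/4).
r = 6.9041^(1/4) ≈ 1.6210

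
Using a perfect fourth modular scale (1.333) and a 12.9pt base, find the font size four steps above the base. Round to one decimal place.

12.9 × 1.333⁴ = 12.9 × 3.15733 ≈ 40.73

40.7pt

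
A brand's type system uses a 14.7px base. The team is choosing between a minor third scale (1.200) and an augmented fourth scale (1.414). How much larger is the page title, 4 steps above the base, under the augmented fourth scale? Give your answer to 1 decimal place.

Minor third: 14.7 × 1.200⁴ = 30.482px
Augmented fourth: 14.7 × 1.414⁴ = 58.764px
Difference: 58.764 − 30.482 = 28.282px

28.3px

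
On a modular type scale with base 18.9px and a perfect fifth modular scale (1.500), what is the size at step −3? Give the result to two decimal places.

18.9 ÷ 1.500³ = 18.9 ÷ 3.37500 ≈ 5.60

5.60px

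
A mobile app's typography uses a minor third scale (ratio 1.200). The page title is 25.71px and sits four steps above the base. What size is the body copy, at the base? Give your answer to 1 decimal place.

Moving from step +4 to step +0 is 4 steps down, so divide by r⁴.
25.71 ÷ 1.200⁴ = 25.71 ÷ 2.07360 ≈ 12.399

12.4px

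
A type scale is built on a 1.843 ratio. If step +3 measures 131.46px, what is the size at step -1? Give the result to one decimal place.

11.4px

131.46 ÷ 1.843⁴ = 131.46 ÷ 11.53722 ≈ 11.394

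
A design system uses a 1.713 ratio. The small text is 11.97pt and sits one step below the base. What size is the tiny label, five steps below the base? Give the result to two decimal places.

1.39pt

Moving from step -1 to step -5 is 4 steps down, so divide by r⁴.
11.97 ÷ 1.713⁴ = 11.97 ÷ 8.61052 ≈ 1.390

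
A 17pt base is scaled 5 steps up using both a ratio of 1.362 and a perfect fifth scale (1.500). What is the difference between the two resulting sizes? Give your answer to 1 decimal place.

At 1.362: 17.0 × 1.362⁵ = 79.677pt
Perfect fifth: 17.0 × 1.500⁵ = 129.094pt
Difference: 129.094 − 79.677 = 49.417pt

49.4pt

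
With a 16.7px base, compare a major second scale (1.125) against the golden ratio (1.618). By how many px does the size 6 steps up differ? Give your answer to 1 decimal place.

Major second: 16.7 × 1.125⁶ = 33.856px
Golden ratio: 16.7 × 1.618⁶ = 299.632px
Difference: 299.632 − 33.856 = 265.776px

265.8px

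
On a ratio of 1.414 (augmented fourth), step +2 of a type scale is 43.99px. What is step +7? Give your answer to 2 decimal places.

Moving from step +2 to step +7 is 5 steps up, so multiply by r⁵.
43.99 × 1.414⁵ = 43.99 × 5.65258 ≈ 248.657

248.66px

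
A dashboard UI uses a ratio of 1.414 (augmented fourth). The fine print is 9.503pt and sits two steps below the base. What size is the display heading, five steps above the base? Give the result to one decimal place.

107.4pt

Moving from step -2 to step +5 is 7 steps up, so multiply by r⁷.
9.503 × 1.414⁷ = 9.503 × 11.30175 ≈ 107.401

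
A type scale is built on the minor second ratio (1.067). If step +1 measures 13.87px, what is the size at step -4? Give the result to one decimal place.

Moving from step +1 to step -4 is 5 steps down, so divide by r⁵.
13.87 ÷ 1.067⁵ = 13.87 ÷ 1.38300 ≈ 10.029

10.0px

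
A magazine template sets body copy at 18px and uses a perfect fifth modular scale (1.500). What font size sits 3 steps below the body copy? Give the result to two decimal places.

5.33px

Every step multiplies by the scale ratio.
18.0 ÷ 1.500³ = 18.0 ÷ 3.37500 ≈ 5.33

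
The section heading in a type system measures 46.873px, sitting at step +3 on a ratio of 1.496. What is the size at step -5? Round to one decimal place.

46.873 ÷ 1.496⁸ = 46.873 ÷ 25.08723 ≈ 1.868

1.9px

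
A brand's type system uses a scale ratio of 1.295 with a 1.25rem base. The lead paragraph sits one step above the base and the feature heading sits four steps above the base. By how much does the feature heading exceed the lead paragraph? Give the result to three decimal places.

Step 1: 1.25 × 1.295 = 1.61875rem
Step 4: 1.25 × 1.295⁴ = 3.51552rem
Difference: 3.51552 − 1.61875 = 1.89677rem

1.897rem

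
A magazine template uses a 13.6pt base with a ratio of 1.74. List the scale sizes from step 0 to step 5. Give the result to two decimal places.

Step 0: 13.6pt
Step 1: 13.6 × 1.74 = 23.66
Step 2: 13.6 × 1.74² = 41.18
Step 3: 13.6 × 1.74³ = 71.65
Step 4: 13.6 × 1.74⁴ = 124.66
Step 5: 13.6 × 1.74⁵ = 216.91

13.60pt, 23.66pt, 41.18pt, 71.65pt, 124.66pt, 216.91pt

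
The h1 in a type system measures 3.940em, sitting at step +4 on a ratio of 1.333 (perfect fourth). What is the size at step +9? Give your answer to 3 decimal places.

Moving from step +4 to step +9 is 5 steps up, so multiply by r⁵.
3.940 × 1.333⁵ = 3.940 × 4.20873 ≈ 16.582

16.582em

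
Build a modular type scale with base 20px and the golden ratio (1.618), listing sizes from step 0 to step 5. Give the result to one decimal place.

Step 0: 20px
Step 1: 20.0 × 1.618 = 32.4
Step 2: 20.0 × 1.618² = 52.4
Step 3: 20.0 × 1.618³ = 84.7
Step 4: 20.0 × 1.618⁴ = 137.1
Step 5: 20.0 × 1.618⁵ = 221.8

20.0px, 32.4px, 52.4px, 84.7px, 137.1px, 221.8px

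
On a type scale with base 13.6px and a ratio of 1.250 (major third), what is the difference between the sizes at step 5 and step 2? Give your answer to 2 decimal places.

20.25px

Step 2: 13.6 × 1.250² = 21.2500px
Step 5: 13.6 × 1.250⁵ = 41.5039px
Difference: 41.5039 − 21.2500 = 20.2539px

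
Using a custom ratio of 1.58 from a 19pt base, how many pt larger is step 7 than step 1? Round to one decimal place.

Step 1: 19.0 × 1.58 = 30.020pt
Step 7: 19.0 × 1.58⁷ = 467.039pt
Difference: 467.039 − 30.020 = 437.019pt

437.0pt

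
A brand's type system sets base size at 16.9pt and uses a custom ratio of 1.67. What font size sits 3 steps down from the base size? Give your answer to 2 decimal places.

3.63pt

16.9 ÷ 1.67³ = 16.9 ÷ 4.65746 ≈ 3.63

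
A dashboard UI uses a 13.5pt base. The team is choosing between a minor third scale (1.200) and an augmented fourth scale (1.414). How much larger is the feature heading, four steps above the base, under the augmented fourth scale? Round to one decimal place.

Minor third: 13.5 × 1.200⁴ = 27.994pt
Augmented fourth: 13.5 × 1.414⁴ = 53.967pt
Difference: 53.967 − 27.994 = 25.973pt

26.0pt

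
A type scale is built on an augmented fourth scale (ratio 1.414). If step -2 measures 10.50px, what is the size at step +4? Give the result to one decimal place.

10.50 × 1.414⁶ = 10.50 × 7.99275 ≈ 83.924

83.9px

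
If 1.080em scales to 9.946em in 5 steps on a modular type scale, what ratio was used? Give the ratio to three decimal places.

1.559

The ratio satisfies 1.080 × r⁵ = 9.946, so r = (9.946 / 1.080)^(1/5).
r = 9.2093^(1/5) ≈ 1.5590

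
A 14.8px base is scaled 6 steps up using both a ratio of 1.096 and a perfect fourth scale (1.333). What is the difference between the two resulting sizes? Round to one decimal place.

At 1.096: 14.8 × 1.096⁶ = 25.652px
Perfect fourth: 14.8 × 1.333⁶ = 83.031px
Difference: 83.031 − 25.652 = 57.379px

57.4px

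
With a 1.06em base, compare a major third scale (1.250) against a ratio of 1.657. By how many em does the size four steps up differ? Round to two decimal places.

5.40em

Major third: 1.06 × 1.250⁴ = 2.5879em
At 1.657: 1.06 × 1.657⁴ = 7.9909em
Difference: 7.9909 − 2.5879 = 5.4030em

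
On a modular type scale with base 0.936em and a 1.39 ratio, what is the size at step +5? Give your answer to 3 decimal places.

4.857em

Every step multiplies by the scale ratio.
0.936 × 1.39⁵ = 0.936 × 5.18888 ≈ 4.857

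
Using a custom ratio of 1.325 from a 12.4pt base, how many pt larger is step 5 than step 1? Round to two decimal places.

Step 1: 12.4 × 1.325 = 16.4300pt
Step 5: 12.4 × 1.325⁵ = 50.6409pt
Difference: 50.6409 − 16.4300 = 34.2109pt

34.21pt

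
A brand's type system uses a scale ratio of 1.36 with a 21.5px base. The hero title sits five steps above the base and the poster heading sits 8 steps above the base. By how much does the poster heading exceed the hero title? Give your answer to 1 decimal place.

151.6px

Step 5: 21.5 × 1.36⁵ = 100.031px
Step 8: 21.5 × 1.36⁸ = 251.623px
Difference: 251.623 − 100.031 = 151.592px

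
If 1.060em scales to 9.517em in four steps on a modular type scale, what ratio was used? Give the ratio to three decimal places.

r⁴ = 9.517 / 1.060, so r = (9.517/1.060)^(1/4).
r = 8.9783^(1/4) ≈ 1.7310

1.731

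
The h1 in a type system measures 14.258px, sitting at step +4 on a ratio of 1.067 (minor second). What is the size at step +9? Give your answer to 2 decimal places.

19.72px

Moving from step +4 to step +9 is 5 steps up, so multiply by r⁵.
14.258 × 1.067⁵ = 14.258 × 1.38300 ≈ 19.719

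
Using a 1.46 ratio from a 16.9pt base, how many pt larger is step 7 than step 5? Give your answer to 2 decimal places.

Step 5: 16.9 × 1.46⁵ = 112.1117pt
Step 7: 16.9 × 1.46⁷ = 238.9773pt
Difference: 238.9773 − 112.1117 = 126.8656pt

126.87pt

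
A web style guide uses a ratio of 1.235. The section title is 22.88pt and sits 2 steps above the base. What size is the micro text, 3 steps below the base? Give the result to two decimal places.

22.88 ÷ 1.235⁵ = 22.88 ÷ 2.87299 ≈ 7.964

7.96pt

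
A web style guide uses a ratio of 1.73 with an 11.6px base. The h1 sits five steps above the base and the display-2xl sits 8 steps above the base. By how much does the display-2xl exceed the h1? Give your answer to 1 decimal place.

751.0px

Step 5: 11.6 × 1.73⁵ = 179.758px
Step 8: 11.6 × 1.73⁸ = 930.737px
Difference: 930.737 − 179.758 = 750.979px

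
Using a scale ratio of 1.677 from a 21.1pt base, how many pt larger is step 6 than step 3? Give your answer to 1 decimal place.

369.8pt

Step 3: 21.1 × 1.677³ = 99.513pt
Step 6: 21.1 × 1.677⁶ = 469.333pt
Difference: 469.333 − 99.513 = 369.820pt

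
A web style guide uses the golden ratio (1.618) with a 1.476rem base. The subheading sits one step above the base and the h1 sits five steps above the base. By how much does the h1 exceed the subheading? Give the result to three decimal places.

13.979rem

Step 1: 1.476 × 1.618 = 2.38817rem
Step 5: 1.476 × 1.618⁵ = 16.36737rem
Difference: 16.36737 − 2.38817 = 13.97920rem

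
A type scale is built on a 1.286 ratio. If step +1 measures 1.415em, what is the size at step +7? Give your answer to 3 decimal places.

6.400em

1.415 × 1.286⁶ = 1.415 × 4.52320 ≈ 6.400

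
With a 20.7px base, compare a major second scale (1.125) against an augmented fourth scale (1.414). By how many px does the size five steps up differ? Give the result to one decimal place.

Major second: 20.7 × 1.125⁵ = 37.302px
Augmented fourth: 20.7 × 1.414⁵ = 117.008px
Difference: 117.008 − 37.302 = 79.706px

79.7px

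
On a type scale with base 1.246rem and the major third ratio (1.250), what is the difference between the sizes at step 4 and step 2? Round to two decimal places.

1.10rem

Step 2: 1.246 × 1.250² = 1.9469rem
Step 4: 1.246 × 1.250⁴ = 3.0420rem
Difference: 3.0420 − 1.9469 = 1.0951rem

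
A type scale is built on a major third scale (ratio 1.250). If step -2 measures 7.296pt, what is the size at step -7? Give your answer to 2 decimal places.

2.39pt

Moving from step -2 to step -7 is 5 steps down, so divide by r⁵.
7.296 ÷ 1.250⁵ = 7.296 ÷ 3.05176 ≈ 2.391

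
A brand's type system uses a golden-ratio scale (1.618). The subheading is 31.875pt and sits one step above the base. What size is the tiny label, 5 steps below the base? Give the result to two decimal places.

1.78pt

31.875 ÷ 1.618⁶ = 31.875 ÷ 17.94201 ≈ 1.777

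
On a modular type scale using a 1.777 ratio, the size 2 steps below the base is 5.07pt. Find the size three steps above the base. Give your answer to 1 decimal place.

89.8pt

5.07 × 1.777⁵ = 5.07 × 17.71892 ≈ 89.835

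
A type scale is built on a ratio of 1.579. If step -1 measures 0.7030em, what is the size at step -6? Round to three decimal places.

0.072em

0.7030 ÷ 1.579⁵ = 0.7030 ÷ 9.81546 ≈ 0.072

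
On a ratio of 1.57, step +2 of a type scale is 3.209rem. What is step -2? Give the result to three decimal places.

0.528rem

3.209 ÷ 1.57⁴ = 3.209 ÷ 6.07573 ≈ 0.528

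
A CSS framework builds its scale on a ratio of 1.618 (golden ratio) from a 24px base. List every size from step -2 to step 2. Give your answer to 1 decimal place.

9.2px, 14.8px, 24.0px, 38.8px, 62.8px

Step -2: 24.0 ÷ 1.618² = 9.2
Step -1: 24.0 ÷ 1.618 = 14.8
Step 0: 24px
Step 1: 24.0 × 1.618 = 38.8
Step 2: 24.0 × 1.618² = 62.8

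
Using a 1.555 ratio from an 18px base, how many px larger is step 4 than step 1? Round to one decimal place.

Step 1: 18.0 × 1.555 = 27.990px
Step 4: 18.0 × 1.555⁴ = 105.243px
Difference: 105.243 − 27.990 = 77.253px

77.3px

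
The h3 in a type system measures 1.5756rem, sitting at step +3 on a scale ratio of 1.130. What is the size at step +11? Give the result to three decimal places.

4.189rem

1.5756 × 1.130⁸ = 1.5756 × 2.65844 ≈ 4.189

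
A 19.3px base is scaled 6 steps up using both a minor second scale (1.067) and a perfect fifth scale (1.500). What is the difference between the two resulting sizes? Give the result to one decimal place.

191.4px

Minor second: 19.3 × 1.067⁶ = 28.480px
Perfect fifth: 19.3 × 1.500⁶ = 219.839px
Difference: 219.839 − 28.480 = 191.359px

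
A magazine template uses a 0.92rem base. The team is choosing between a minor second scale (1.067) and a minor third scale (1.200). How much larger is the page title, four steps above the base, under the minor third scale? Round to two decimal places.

Minor second: 0.92 × 1.067⁴ = 1.1925rem
Minor third: 0.92 × 1.200⁴ = 1.9077rem
Difference: 1.9077 − 1.1925 = 0.7152rem

0.72rem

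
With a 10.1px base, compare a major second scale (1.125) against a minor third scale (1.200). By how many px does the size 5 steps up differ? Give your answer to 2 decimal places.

6.93px

Major second: 10.1 × 1.125⁵ = 18.2005px
Minor third: 10.1 × 1.200⁵ = 25.1320px
Difference: 25.1320 − 18.2005 = 6.9315px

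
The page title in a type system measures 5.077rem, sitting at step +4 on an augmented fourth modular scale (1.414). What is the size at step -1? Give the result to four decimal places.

The gap is -1 − (4) = -5 steps, so the factor is 1.414^-5.
5.077 ÷ 1.414⁵ = 5.077 ÷ 5.65258 ≈ 0.8982

0.8982rem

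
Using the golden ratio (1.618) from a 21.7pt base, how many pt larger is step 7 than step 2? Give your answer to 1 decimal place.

573.1pt

Step 2: 21.7 × 1.618² = 56.809pt
Step 7: 21.7 × 1.618⁷ = 629.955pt
Difference: 629.955 − 56.809 = 573.146pt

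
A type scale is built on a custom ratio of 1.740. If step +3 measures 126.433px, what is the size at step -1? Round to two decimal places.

13.79px

126.433 ÷ 1.740⁴ = 126.433 ÷ 9.16636 ≈ 13.793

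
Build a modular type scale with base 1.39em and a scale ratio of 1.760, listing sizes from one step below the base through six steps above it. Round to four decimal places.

0.7898em, 1.3900em, 2.4464em, 4.3057em, 7.5780em, 13.3372em, 23.4735em, 41.3134em

Step -1: 1.39 ÷ 1.760 = 0.7898
Step 0: 1.39em
Step 1: 1.39 × 1.760 = 2.4464
Step 2: 1.39 × 1.760² = 4.3057
Step 3: 1.39 × 1.760³ = 7.5780
Step 4: 1.39 × 1.760⁴ = 13.3372
Step 5: 1.39 × 1.760⁵ = 23.4735
Step 6: 1.39 × 1.760⁶ = 41.3134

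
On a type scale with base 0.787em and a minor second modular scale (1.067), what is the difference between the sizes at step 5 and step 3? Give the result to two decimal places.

0.13em

Step 3: 0.787 × 1.067³ = 0.9560em
Step 5: 0.787 × 1.067⁵ = 1.0884em
Difference: 1.0884 − 0.9560 = 0.1324em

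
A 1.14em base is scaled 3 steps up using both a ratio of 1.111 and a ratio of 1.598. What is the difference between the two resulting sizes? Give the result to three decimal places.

At 1.111: 1.14 × 1.111³ = 1.56332em
At 1.598: 1.14 × 1.598³ = 4.65195em
Difference: 4.65195 − 1.56332 = 3.08863em

3.089em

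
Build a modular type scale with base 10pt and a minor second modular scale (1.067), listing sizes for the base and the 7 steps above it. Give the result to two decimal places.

10.00pt, 10.67pt, 11.38pt, 12.15pt, 12.96pt, 13.83pt, 14.76pt, 15.75pt

Step 0: 10pt
Step 1: 10.0 × 1.067 = 10.67
Step 2: 10.0 × 1.067² = 11.38
Step 3: 10.0 × 1.067³ = 12.15
Step 4: 10.0 × 1.067⁴ = 12.96
Step 5: 10.0 × 1.067⁵ = 13.83
Step 6: 10.0 × 1.067⁶ = 14.76
Step 7: 10.0 × 1.067⁷ = 15.75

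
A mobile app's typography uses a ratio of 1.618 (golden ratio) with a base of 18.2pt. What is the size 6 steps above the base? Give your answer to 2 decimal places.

18.2 × 1.618⁶ = 18.2 × 17.94201 ≈ 326.54

326.54pt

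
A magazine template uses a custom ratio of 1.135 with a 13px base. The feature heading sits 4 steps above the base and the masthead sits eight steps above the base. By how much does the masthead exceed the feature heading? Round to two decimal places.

14.23px

Step 4: 13.0 × 1.135⁴ = 21.5738px
Step 8: 13.0 × 1.135⁸ = 35.8022px
Difference: 35.8022 − 21.5738 = 14.2284px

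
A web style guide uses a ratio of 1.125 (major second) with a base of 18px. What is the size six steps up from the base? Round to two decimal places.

36.49px

18.0 × 1.125⁶ = 18.0 × 2.02729 ≈ 36.49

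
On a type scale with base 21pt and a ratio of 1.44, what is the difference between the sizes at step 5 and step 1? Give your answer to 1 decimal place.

99.8pt

Step 1: 21.0 × 1.44 = 30.240pt
Step 5: 21.0 × 1.44⁵ = 130.026pt
Difference: 130.026 − 30.240 = 99.786pt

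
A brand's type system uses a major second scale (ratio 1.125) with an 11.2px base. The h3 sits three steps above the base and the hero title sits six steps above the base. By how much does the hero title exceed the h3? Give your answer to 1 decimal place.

Step 3: 11.2 × 1.125³ = 15.947px
Step 6: 11.2 × 1.125⁶ = 22.706px
Difference: 22.706 − 15.947 = 6.759px

6.8px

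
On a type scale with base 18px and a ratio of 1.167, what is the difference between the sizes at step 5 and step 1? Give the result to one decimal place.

Step 1: 18.0 × 1.167 = 21.006px
Step 5: 18.0 × 1.167⁵ = 38.961px
Difference: 38.961 − 21.006 = 17.955px

18.0px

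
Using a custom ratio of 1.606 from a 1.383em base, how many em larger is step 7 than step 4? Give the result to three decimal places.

Step 4: 1.383 × 1.606⁴ = 9.20035em
Step 7: 1.383 × 1.606⁷ = 38.11018em
Difference: 38.11018 − 9.20035 = 28.90983em

28.910em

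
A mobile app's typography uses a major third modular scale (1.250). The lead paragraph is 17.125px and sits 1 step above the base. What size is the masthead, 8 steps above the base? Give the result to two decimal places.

Moving from step +1 to step +8 is 7 steps up, so multiply by r⁷.
17.125 × 1.250⁷ = 17.125 × 4.76837 ≈ 81.658

81.66px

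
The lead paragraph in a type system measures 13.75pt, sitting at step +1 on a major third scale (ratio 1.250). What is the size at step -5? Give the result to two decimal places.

Moving from step +1 to step -5 is 6 steps down, so divide by r⁶.
13.75 ÷ 1.250⁶ = 13.75 ÷ 3.81470 ≈ 3.604

3.60pt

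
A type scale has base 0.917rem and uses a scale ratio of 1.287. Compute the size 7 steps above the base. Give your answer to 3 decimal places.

5.363rem

Every step multiplies by the scale ratio.
0.917 × 1.287⁷ = 0.917 × 5.84857 ≈ 5.363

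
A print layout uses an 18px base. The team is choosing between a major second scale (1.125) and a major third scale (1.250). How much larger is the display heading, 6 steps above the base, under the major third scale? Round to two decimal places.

32.17px

Major second: 18.0 × 1.125⁶ = 36.4912px
Major third: 18.0 × 1.250⁶ = 68.6646px
Difference: 68.6646 − 36.4912 = 32.1734px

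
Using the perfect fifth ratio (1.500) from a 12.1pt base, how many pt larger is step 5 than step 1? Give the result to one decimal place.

73.7pt

Step 1: 12.1 × 1.500 = 18.150pt
Step 5: 12.1 × 1.500⁵ = 91.884pt
Difference: 91.884 − 18.150 = 73.734pt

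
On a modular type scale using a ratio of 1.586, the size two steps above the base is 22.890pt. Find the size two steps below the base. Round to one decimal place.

22.890 ÷ 1.586⁴ = 22.890 ÷ 6.32722 ≈ 3.618

3.6pt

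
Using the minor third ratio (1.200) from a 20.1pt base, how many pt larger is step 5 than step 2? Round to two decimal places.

21.07pt

Step 2: 20.1 × 1.200² = 28.9440pt
Step 5: 20.1 × 1.200⁵ = 50.0152pt
Difference: 50.0152 − 28.9440 = 21.0712pt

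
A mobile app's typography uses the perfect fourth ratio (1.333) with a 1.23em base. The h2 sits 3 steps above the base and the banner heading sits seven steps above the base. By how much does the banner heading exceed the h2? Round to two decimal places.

Step 3: 1.23 × 1.333³ = 2.9134em
Step 7: 1.23 × 1.333⁷ = 9.1985em
Difference: 9.1985 − 2.9134 = 6.2851em

6.29em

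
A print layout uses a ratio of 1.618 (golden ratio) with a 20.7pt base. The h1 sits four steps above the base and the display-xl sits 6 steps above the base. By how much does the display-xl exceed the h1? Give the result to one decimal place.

Step 4: 20.7 × 1.618⁴ = 141.868pt
Step 6: 20.7 × 1.618⁶ = 371.400pt
Difference: 371.400 − 141.868 = 229.532pt

229.5pt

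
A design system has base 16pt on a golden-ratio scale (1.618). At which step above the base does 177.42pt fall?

1.618ⁿ = 177.42 / 16 = 11.0887
n = ln(11.0887) / ln(1.618) = 2.4059 / 0.4812 ≈ 5.00

5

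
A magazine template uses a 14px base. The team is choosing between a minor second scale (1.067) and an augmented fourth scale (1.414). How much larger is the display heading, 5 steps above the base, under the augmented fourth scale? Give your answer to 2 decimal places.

Minor second: 14.0 × 1.067⁵ = 19.3620px
Augmented fourth: 14.0 × 1.414⁵ = 79.1362px
Difference: 79.1362 − 19.3620 = 59.7742px

59.77px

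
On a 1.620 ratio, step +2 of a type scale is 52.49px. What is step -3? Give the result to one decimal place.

4.7px

52.49 ÷ 1.620⁵ = 52.49 ÷ 11.15771 ≈ 4.704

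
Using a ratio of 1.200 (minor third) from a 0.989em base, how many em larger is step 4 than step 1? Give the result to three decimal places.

Step 1: 0.989 × 1.200 = 1.18680em
Step 4: 0.989 × 1.200⁴ = 2.05079em
Difference: 2.05079 − 1.18680 = 0.86399em

0.864em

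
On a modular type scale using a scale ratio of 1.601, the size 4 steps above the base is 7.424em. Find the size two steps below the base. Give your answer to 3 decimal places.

7.424 ÷ 1.601⁶ = 7.424 ÷ 16.84023 ≈ 0.441

0.441em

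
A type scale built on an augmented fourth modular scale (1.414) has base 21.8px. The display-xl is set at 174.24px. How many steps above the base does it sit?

6

1.414ⁿ = 174.24 / 21.8 = 7.9927
n = ln(7.9927) / ln(1.414) = 2.0785 / 0.3464 ≈ 6.00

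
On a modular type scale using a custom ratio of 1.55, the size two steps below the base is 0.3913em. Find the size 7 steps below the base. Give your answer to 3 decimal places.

0.3913 ÷ 1.55⁵ = 0.3913 ÷ 8.94661 ≈ 0.044

0.044em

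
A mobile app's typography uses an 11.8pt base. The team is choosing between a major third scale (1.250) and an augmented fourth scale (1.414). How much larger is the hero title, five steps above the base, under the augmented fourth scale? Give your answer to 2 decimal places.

Major third: 11.8 × 1.250⁵ = 36.0107pt
Augmented fourth: 11.8 × 1.414⁵ = 66.7005pt
Difference: 66.7005 − 36.0107 = 30.6898pt

30.69pt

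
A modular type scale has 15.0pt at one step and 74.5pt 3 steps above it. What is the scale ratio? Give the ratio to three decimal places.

1.706

r³ = 74.5 / 15.0, so r = (74.5/15.0)^(1/3).
r = 4.9667^(1/3) ≈ 1.7062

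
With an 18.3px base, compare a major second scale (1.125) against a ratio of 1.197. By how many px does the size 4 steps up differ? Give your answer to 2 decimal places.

Major second: 18.3 × 1.125⁴ = 29.3131px
At 1.197: 18.3 × 1.197⁴ = 37.5688px
Difference: 37.5688 − 29.3131 = 8.2557px

8.26px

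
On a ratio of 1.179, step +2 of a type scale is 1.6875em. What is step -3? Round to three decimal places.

0.741em

1.6875 ÷ 1.179⁵ = 1.6875 ÷ 2.27808 ≈ 0.741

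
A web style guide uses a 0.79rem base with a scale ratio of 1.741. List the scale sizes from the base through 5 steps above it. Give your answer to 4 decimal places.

Step 0: 0.79rem
Step 1: 0.79 × 1.741 = 1.3754
Step 2: 0.79 × 1.741² = 2.3946
Step 3: 0.79 × 1.741³ = 4.1689
Step 4: 0.79 × 1.741⁴ = 7.2581
Step 5: 0.79 × 1.741⁵ = 12.6363

0.7900rem, 1.3754rem, 2.3946rem, 4.1689rem, 7.2581rem, 12.6363rem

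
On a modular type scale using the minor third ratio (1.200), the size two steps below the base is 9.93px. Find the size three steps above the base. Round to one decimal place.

24.7px

9.93 × 1.200⁵ = 9.93 × 2.48832 ≈ 24.709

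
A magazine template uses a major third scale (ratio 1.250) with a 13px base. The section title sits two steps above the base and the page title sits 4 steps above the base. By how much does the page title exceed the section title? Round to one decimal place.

11.4px

Step 2: 13.0 × 1.250² = 20.312px
Step 4: 13.0 × 1.250⁴ = 31.738px
Difference: 31.738 − 20.312 = 11.426px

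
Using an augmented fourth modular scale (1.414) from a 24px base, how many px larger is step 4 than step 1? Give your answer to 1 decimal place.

62.0px

Step 1: 24.0 × 1.414 = 33.936px
Step 4: 24.0 × 1.414⁴ = 95.942px
Difference: 95.942 − 33.936 = 62.006px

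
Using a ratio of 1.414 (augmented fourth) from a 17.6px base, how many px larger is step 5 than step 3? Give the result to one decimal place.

49.7px

Step 3: 17.6 × 1.414³ = 49.758px
Step 5: 17.6 × 1.414⁵ = 99.485px
Difference: 99.485 − 49.758 = 49.727px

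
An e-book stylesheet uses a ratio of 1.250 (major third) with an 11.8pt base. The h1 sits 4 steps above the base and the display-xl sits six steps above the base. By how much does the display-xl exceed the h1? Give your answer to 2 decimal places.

16.20pt

Step 4: 11.8 × 1.250⁴ = 28.8086pt
Step 6: 11.8 × 1.250⁶ = 45.0134pt
Difference: 45.0134 − 28.8086 = 16.2048pt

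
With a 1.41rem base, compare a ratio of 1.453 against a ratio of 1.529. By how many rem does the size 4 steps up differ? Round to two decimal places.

At 1.453: 1.41 × 1.453⁴ = 6.2847rem
At 1.529: 1.41 × 1.529⁴ = 7.7064rem
Difference: 7.7064 − 6.2847 = 1.4217rem

1.42rem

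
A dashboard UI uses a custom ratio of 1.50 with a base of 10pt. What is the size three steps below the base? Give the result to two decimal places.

10.0 ÷ 1.50³ = 10.0 ÷ 3.37500 ≈ 2.96

2.96pt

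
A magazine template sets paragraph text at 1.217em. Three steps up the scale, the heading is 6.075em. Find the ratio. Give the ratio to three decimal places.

1.709

The ratio satisfies 1.217 × r³ = 6.075, so r = (6.075 / 1.217)^(1/3).
r = 4.9918^(1/3) ≈ 1.7090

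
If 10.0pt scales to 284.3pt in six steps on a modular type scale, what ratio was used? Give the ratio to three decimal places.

The ratio satisfies 10.0 × r⁶ = 284.3, so r = (284.3 / 10.0)^(1/6).
r = 28.4300^(1/6) ≈ 1.7470

1.747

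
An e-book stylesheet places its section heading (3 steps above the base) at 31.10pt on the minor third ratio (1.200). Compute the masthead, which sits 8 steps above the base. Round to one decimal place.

77.4pt

31.10 × 1.200⁵ = 31.10 × 2.48832 ≈ 77.387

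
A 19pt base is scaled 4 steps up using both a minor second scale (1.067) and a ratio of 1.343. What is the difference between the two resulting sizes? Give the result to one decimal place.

Minor second: 19.0 × 1.067⁴ = 24.627pt
At 1.343: 19.0 × 1.343⁴ = 61.810pt
Difference: 61.810 − 24.627 = 37.183pt

37.2pt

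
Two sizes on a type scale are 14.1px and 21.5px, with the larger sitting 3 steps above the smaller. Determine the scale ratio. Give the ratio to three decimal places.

1.151

The ratio satisfies 14.1 × r³ = 21.5, so r = (21.5 / 14.1)^(1/3).
r = 1.5248^(1/3) ≈ 1.1510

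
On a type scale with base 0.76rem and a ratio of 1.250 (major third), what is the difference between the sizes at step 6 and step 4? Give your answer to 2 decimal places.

Step 4: 0.76 × 1.250⁴ = 1.8555rem
Step 6: 0.76 × 1.250⁶ = 2.8992rem
Difference: 2.8992 − 1.8555 = 1.0437rem

1.04rem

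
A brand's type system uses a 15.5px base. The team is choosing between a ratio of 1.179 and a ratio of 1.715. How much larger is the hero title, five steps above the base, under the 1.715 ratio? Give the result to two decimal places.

At 1.179: 15.5 × 1.179⁵ = 35.3102px
At 1.715: 15.5 × 1.715⁵ = 229.9600px
Difference: 229.9600 − 35.3102 = 194.6498px

194.65px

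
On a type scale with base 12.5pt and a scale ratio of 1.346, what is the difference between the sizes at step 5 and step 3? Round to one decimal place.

Step 3: 12.5 × 1.346³ = 30.482pt
Step 5: 12.5 × 1.346⁵ = 55.225pt
Difference: 55.225 − 30.482 = 24.743pt

24.7pt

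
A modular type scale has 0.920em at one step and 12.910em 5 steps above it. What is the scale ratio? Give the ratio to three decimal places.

r⁵ = 12.910 / 0.920, so r = (12.910/0.920)^(1/5).
r = 14.0326^(1/5) ≈ 1.6960

1.696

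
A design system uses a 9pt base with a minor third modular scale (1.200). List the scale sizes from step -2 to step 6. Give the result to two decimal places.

6.25pt, 7.50pt, 9.00pt, 10.80pt, 12.96pt, 15.55pt, 18.66pt, 22.39pt, 26.87pt

Step -2: 9.0 ÷ 1.200² = 6.25
Step -1: 9.0 ÷ 1.200 = 7.50
Step 0: 9pt
Step 1: 9.0 × 1.200 = 10.80
Step 2: 9.0 × 1.200² = 12.96
Step 3: 9.0 × 1.200³ = 15.55
Step 4: 9.0 × 1.200⁴ = 18.66
Step 5: 9.0 × 1.200⁵ = 22.39
Step 6: 9.0 × 1.200⁶ = 26.87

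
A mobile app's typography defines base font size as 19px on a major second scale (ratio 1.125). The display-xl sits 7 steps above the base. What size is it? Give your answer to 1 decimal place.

19.0 × 1.125⁷ = 19.0 × 2.28070 ≈ 43.33

43.3px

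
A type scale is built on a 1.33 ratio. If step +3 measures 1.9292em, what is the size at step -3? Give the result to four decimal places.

The gap is -3 − (3) = -6 steps, so the factor is 1.33^-6.
1.9292 ÷ 1.33⁶ = 1.9292 ÷ 5.53490 ≈ 0.3486

0.3486em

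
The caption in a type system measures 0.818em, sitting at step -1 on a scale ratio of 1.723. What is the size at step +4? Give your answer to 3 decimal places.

12.422em

Moving from step -1 to step +4 is 5 steps up, so multiply by r⁵.
0.818 × 1.723⁵ = 0.818 × 15.18541 ≈ 12.422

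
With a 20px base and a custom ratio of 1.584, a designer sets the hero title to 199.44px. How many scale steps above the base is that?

1.584ⁿ = 199.44 / 20 = 9.9720
n = ln(9.9720) / ln(1.584) = 2.2998 / 0.4600 ≈ 5.00

5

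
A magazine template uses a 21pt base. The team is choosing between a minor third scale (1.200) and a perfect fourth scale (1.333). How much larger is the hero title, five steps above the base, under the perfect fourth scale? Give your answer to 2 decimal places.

36.13pt

Minor third: 21.0 × 1.200⁵ = 52.2547pt
Perfect fourth: 21.0 × 1.333⁵ = 88.3833pt
Difference: 88.3833 − 52.2547 = 36.1286pt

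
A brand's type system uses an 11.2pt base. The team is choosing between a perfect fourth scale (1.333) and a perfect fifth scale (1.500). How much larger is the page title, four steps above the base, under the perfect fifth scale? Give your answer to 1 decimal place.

Perfect fourth: 11.2 × 1.333⁴ = 35.362pt
Perfect fifth: 11.2 × 1.500⁴ = 56.700pt
Difference: 56.700 − 35.362 = 21.338pt

21.3pt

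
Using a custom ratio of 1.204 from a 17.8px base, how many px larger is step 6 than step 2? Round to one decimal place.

Step 2: 17.8 × 1.204² = 25.803px
Step 6: 17.8 × 1.204⁶ = 54.222px
Difference: 54.222 − 25.803 = 28.419px

28.4px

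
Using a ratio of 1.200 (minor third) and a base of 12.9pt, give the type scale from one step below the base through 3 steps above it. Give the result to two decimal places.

10.75pt, 12.90pt, 15.48pt, 18.58pt, 22.29pt

Step -1: 12.9 ÷ 1.200 = 10.75
Step 0: 12.9pt
Step 1: 12.9 × 1.200 = 15.48
Step 2: 12.9 × 1.200² = 18.58
Step 3: 12.9 × 1.200³ = 22.29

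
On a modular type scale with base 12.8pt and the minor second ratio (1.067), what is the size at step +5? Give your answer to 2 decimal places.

Every step multiplies by the scale ratio.
12.8 × 1.067⁵ = 12.8 × 1.38300 ≈ 17.70

17.70pt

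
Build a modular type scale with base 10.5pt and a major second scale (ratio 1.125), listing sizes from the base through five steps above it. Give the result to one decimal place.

10.5pt, 11.8pt, 13.3pt, 15.0pt, 16.8pt, 18.9pt

Step 0: 10.5pt
Step 1: 10.5 × 1.125 = 11.8
Step 2: 10.5 × 1.125² = 13.3
Step 3: 10.5 × 1.125³ = 15.0
Step 4: 10.5 × 1.125⁴ = 16.8
Step 5: 10.5 × 1.125⁵ = 18.9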